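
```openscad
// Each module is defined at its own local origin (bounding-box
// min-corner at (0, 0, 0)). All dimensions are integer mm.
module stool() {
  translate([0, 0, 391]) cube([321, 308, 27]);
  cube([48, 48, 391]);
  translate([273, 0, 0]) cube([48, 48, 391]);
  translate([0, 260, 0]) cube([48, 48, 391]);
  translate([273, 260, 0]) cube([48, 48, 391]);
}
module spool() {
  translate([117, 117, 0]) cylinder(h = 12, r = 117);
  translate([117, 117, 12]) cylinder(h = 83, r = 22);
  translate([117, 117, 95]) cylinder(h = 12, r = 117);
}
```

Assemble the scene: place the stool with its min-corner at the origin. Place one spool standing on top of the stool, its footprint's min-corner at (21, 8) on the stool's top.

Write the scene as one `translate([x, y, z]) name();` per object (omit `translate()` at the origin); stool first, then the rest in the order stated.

stool();
translate([21, 8, 418]) spool();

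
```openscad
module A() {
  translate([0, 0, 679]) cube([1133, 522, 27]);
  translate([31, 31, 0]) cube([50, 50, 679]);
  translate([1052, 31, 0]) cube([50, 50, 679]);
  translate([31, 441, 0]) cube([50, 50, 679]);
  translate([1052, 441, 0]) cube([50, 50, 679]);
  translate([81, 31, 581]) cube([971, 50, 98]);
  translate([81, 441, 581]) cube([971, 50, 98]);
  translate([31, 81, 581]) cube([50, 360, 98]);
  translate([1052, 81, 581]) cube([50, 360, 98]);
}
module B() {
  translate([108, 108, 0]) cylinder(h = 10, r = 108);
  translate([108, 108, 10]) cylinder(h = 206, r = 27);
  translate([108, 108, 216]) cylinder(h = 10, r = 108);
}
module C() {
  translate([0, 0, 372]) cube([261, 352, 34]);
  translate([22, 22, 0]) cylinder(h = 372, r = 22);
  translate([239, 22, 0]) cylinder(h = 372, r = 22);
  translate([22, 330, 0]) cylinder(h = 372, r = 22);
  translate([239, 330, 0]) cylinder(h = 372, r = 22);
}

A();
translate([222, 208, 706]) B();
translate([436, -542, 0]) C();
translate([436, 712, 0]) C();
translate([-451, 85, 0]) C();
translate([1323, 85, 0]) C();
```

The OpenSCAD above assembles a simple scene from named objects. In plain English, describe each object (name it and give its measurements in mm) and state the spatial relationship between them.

A is a table with a 1133×522 mm rectangular top, 27 mm thick, top surface at z = 706 mm, supported by four 50×50 mm square legs, each inset 31 mm from the nearest pair of top edges, running from the floor. Four apron rails, 50 mm thick and 98 mm tall, run between adjacent legs with their top edges flush with the underside of the top and their outer faces flush with the legs' outer faces.

B is a spool: two coaxial disc flanges of radius 108 mm and thickness 10 mm, joined by a core cylinder of radius 27 mm and height 206 mm. The lower flange rests on z = 0 and the three cylinders share a vertical axis.

C is a four-legged stool. The seat is a 261×352×34 mm slab whose top surface is at z = 406 mm; four round legs, each 44 mm in diameter, run from the floor (z = 0) to the underside of the seat, each leg's axis is inset half a diameter from the nearest pair of seat edges (so the leg's bounding box is flush with the corner).

The spool is on top of the table. Four stools sit around the table at the −y, +y, −x, +x sides.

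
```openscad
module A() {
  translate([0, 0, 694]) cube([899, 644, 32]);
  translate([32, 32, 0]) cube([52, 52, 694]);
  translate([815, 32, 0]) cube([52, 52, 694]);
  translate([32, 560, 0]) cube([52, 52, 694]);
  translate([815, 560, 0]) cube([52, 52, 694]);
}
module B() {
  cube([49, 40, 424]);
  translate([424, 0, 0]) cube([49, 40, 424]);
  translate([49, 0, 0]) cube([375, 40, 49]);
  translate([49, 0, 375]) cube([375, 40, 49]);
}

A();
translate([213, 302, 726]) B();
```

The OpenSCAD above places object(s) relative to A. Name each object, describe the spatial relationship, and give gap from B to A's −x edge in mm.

The picture frame's min-x is at 213; the table's min-x is 0; gap = 213 mm.

A is a table. B is a picture frame. The picture frame is on top of the table, centred. The gap from the picture frame to the table's −x edge is 213 mm.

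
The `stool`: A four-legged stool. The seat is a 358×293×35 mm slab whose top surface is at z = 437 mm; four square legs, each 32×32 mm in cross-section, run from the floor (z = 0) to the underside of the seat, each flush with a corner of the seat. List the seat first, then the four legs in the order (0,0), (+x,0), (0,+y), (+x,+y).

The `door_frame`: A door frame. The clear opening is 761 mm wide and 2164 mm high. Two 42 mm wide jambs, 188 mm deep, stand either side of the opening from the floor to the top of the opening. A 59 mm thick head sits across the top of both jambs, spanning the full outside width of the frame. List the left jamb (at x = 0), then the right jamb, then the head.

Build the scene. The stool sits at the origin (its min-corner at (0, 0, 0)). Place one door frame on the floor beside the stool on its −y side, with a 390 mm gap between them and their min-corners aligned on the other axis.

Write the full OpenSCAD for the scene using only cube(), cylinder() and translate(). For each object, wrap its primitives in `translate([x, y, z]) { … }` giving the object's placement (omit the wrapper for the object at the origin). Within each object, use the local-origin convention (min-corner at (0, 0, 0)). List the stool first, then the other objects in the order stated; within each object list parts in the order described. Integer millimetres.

translate([0, 0, 402]) cube([358, 293, 35]);
cube([32, 32, 402]);
translate([326, 0, 0]) cube([32, 32, 402]);
translate([0, 261, 0]) cube([32, 32, 402]);
translate([326, 261, 0]) cube([32, 32, 402]);
translate([0, -578, 0]) {
  cube([42, 188, 2164]);
  translate([803, 0, 0]) cube([42, 188, 2164]);
  translate([0, 0, 2164]) cube([845, 188, 59]);
}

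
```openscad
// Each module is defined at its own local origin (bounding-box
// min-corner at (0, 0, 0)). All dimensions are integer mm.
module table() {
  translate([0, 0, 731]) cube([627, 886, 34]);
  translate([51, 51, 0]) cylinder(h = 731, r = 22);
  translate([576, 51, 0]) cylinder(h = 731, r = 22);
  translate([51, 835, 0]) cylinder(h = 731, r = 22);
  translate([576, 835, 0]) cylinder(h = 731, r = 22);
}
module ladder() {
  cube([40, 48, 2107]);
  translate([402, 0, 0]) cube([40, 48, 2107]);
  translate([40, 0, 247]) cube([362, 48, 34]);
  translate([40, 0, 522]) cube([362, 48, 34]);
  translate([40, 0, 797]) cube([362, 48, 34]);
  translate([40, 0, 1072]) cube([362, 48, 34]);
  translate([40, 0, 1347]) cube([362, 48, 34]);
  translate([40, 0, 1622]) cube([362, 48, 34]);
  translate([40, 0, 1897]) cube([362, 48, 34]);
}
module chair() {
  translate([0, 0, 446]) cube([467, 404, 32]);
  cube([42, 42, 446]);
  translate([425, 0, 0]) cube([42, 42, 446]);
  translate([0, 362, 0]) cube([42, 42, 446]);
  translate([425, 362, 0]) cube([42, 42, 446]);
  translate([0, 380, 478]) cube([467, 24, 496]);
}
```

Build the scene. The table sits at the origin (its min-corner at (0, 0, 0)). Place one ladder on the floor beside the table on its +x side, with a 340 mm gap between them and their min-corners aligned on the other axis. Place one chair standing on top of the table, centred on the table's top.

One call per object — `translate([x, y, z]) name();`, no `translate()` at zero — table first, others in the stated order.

table();
translate([967, 0, 0]) ladder();
translate([80, 241, 765]) chair();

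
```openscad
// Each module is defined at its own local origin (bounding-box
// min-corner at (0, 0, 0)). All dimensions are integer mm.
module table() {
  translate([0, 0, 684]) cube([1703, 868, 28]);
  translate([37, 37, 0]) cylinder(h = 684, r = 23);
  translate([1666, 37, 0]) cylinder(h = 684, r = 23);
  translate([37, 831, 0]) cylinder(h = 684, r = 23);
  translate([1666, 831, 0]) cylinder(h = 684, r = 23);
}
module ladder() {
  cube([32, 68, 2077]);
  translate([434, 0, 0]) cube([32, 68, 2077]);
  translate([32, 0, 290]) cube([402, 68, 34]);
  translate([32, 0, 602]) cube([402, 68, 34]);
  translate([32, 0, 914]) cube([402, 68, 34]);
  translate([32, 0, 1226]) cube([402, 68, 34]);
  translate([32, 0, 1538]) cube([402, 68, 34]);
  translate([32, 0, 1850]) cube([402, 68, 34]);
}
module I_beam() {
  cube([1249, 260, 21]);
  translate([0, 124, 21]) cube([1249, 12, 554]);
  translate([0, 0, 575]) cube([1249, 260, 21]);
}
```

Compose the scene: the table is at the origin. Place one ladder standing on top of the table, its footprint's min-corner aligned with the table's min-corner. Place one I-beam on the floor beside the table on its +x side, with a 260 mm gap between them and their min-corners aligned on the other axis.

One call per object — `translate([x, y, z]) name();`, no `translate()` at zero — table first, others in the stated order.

table();
translate([0, 0, 712]) ladder();
translate([1963, 0, 0]) I_beam();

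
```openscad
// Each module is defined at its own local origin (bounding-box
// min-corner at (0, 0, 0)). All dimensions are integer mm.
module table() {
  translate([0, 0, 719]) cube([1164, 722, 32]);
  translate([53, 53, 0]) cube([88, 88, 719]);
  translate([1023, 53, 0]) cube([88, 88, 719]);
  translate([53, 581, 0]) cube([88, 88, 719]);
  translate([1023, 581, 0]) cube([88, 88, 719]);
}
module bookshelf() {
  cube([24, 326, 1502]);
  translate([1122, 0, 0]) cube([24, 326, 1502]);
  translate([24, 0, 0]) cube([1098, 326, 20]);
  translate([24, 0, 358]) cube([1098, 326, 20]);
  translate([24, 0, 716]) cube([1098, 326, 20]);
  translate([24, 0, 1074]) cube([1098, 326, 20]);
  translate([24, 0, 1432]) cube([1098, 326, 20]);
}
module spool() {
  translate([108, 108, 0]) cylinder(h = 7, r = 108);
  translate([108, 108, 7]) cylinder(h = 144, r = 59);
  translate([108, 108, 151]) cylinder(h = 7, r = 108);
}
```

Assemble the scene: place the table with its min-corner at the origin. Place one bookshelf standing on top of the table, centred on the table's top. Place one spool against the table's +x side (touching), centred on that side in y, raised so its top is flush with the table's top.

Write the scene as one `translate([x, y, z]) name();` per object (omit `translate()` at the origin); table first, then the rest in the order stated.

table();
translate([9, 198, 751]) bookshelf();
translate([1164, 253, 593]) spool();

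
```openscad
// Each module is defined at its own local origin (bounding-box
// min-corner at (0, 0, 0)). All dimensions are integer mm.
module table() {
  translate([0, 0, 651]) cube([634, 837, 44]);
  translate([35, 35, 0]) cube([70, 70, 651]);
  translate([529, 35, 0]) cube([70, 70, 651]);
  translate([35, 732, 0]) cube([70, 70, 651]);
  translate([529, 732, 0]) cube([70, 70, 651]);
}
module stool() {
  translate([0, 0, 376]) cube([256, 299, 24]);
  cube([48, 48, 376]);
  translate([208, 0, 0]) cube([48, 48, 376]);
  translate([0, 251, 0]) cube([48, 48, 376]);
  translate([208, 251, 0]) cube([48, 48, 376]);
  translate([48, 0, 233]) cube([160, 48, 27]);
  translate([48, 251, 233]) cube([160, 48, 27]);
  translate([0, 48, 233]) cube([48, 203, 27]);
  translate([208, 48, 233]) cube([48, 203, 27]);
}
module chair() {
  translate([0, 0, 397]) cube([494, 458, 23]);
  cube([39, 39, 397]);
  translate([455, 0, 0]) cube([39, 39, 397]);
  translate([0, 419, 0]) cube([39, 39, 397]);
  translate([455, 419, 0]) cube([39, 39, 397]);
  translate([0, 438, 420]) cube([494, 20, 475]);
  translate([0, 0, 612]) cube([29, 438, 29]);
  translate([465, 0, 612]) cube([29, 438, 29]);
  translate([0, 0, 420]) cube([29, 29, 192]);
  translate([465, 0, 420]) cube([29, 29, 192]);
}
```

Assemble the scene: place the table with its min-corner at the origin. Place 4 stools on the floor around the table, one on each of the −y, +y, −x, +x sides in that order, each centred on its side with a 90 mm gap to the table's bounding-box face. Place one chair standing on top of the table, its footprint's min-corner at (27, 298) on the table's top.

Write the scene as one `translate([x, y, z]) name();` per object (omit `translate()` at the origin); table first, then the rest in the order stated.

table();
translate([189, -389, 0]) stool();
translate([189, 927, 0]) stool();
translate([-346, 269, 0]) stool();
translate([724, 269, 0]) stool();
translate([27, 298, 695]) chair();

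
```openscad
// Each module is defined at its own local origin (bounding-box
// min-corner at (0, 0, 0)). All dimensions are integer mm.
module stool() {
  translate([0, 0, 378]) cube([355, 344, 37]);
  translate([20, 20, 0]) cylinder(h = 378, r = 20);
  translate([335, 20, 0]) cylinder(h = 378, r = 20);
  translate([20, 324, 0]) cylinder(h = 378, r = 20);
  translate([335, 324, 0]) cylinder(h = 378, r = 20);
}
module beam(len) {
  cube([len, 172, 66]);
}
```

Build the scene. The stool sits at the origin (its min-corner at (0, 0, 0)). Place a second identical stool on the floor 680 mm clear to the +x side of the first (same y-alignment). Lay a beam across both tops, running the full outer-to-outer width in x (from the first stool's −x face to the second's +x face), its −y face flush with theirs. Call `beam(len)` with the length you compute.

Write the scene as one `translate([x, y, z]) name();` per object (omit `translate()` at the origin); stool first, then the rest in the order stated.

stool();
translate([1035, 0, 0]) stool();
translate([0, 0, 415]) beam(1390);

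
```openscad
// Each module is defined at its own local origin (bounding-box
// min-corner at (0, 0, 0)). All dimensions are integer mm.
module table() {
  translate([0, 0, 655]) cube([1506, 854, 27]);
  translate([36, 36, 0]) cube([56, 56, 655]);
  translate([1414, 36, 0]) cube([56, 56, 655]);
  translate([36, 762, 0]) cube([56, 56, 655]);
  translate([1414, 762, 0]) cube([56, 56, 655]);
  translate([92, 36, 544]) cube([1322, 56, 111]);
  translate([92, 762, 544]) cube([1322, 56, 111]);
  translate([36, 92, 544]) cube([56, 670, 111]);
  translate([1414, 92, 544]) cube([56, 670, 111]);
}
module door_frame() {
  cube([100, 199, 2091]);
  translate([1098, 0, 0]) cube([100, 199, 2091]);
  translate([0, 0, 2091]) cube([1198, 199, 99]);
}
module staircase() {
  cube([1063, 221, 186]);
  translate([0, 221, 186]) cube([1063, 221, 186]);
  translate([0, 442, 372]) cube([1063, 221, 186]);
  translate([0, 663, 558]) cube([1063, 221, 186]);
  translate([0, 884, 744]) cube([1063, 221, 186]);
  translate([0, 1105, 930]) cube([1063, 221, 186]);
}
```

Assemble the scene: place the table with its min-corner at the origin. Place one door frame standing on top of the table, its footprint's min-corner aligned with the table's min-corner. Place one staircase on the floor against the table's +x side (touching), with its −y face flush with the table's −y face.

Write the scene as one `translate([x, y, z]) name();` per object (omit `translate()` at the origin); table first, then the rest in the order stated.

table();
translate([0, 0, 682]) door_frame();
translate([1506, 0, 0]) staircase();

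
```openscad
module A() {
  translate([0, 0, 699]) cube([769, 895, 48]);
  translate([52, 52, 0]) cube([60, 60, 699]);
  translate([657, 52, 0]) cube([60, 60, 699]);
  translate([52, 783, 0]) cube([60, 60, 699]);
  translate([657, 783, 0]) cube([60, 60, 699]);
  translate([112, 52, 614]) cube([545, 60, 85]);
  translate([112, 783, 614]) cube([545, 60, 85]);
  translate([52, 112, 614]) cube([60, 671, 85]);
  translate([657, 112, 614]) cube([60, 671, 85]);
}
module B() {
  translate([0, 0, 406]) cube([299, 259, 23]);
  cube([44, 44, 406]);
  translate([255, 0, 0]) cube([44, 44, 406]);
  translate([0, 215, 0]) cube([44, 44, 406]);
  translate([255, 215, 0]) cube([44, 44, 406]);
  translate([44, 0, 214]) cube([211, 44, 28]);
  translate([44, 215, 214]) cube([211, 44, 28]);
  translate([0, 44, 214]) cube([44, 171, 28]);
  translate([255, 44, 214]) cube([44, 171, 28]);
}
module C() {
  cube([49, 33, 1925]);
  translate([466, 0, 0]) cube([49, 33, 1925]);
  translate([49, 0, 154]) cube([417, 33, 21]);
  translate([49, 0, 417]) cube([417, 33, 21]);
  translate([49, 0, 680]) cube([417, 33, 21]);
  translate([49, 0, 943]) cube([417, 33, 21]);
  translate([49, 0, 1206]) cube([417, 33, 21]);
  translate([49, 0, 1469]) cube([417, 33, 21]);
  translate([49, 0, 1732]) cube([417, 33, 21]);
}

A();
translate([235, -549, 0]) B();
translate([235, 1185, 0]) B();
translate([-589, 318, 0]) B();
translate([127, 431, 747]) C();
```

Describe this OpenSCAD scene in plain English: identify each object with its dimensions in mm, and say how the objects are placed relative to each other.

A is a table: top 769 mm (x) × 895 mm (y), 48 mm thick, upper face at z = 747 mm, on four 60×60 mm square legs, each inset 52 mm from the nearest pair of top edges, running from z = 0 to the bottom of the top. Four apron rails, 60 mm thick and 85 mm tall, run between adjacent legs with their top edges flush with the underside of the top and their outer faces flush with the legs' outer faces.

B is a four-legged stool. The seat is a 299×259×23 mm slab whose top surface is at z = 429 mm; four square legs, each 44×44 mm in cross-section, run from the floor (z = 0) to the underside of the seat, each flush with a corner of the seat. Four stretchers, 44 mm wide and 28 mm tall, connect adjacent legs with their undersides at z = 214 mm, each running between the inner faces of the legs it joins and aligned with the legs' outer faces on the other axis.

C is a straight ladder. Two 49×33 mm vertical rails, 1925 mm tall, stand 515 mm apart (outside-to-outside) with their front faces coplanar on the −y side. 7 rungs, each 33 mm deep and 21 mm tall, span between the inner faces of the rails, front faces flush with the rails. The lowest rung's underside is at z = 154 mm and rungs are spaced 263 mm apart (underside to underside).

Three stools sit around the table at the −y, +y, −x sides. The ladder is on top of the table, centred.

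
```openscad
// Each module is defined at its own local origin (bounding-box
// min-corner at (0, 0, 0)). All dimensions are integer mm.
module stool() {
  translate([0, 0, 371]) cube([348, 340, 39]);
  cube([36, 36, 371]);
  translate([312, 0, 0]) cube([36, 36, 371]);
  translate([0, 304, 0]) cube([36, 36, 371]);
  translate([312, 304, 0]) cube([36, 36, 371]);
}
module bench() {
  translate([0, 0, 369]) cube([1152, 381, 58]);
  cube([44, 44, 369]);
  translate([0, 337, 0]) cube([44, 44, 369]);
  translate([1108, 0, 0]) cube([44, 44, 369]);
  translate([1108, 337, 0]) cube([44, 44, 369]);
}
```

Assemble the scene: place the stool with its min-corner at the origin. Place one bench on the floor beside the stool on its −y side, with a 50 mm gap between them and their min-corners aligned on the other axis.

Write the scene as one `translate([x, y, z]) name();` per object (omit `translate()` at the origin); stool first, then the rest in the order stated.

stool();
translate([0, -431, 0]) bench();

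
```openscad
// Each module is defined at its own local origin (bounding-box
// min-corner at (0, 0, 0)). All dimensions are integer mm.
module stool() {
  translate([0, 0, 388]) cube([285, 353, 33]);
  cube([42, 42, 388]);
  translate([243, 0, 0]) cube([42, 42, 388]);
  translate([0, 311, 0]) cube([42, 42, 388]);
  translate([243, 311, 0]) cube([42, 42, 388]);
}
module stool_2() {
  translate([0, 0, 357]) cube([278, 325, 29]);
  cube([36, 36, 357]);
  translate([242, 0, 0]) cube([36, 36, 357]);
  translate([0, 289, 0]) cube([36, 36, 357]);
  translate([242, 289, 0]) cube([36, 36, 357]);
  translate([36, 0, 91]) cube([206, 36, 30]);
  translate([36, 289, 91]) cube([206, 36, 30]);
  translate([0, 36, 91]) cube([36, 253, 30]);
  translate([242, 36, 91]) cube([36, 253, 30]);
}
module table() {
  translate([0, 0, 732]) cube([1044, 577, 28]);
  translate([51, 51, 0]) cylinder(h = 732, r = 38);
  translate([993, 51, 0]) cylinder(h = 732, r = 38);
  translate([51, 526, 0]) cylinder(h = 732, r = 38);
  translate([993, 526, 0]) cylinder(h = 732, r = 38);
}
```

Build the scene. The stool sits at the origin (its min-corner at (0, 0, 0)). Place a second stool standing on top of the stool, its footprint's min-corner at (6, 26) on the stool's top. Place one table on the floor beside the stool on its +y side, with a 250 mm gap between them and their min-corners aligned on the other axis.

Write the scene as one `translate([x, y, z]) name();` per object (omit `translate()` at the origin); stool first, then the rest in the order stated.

stool();
translate([6, 26, 421]) stool_2();
translate([0, 603, 0]) table();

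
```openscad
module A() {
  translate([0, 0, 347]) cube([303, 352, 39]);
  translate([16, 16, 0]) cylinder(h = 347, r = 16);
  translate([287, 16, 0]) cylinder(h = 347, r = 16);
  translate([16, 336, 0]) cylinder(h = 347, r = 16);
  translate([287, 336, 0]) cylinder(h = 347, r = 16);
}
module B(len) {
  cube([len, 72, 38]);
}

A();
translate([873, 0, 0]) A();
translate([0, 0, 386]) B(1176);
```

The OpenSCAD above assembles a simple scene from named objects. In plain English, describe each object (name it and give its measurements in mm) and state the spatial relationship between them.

A is a four-legged stool. The seat is a 303×352×39 mm slab whose top surface is at z = 386 mm; four round legs, each 32 mm in diameter, run from the floor (z = 0) to the underside of the seat, each leg's axis is inset half a diameter from the nearest pair of seat edges (so the leg's bounding box is flush with the corner).

B is a rectangular beam 1176 mm long (x), 72 mm deep (y), 38 mm thick (z).

The beam spans the tops of two stools placed 570 mm apart, resting at z = 386 mm.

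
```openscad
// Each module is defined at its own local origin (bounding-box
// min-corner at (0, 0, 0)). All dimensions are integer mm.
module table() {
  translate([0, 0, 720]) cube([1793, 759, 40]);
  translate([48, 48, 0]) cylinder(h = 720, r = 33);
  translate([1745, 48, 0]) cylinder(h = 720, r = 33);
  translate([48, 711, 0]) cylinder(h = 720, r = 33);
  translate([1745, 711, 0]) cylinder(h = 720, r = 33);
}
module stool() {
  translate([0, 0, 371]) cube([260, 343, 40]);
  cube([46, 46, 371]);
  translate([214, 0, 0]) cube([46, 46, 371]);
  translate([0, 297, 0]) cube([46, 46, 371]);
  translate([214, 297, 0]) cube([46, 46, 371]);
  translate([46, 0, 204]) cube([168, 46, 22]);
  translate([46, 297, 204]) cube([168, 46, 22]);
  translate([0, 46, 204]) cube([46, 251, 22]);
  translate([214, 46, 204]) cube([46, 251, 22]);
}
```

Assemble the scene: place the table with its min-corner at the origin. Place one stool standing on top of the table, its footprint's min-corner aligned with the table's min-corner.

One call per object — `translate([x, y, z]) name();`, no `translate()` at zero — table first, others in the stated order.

table();
translate([0, 0, 760]) stool();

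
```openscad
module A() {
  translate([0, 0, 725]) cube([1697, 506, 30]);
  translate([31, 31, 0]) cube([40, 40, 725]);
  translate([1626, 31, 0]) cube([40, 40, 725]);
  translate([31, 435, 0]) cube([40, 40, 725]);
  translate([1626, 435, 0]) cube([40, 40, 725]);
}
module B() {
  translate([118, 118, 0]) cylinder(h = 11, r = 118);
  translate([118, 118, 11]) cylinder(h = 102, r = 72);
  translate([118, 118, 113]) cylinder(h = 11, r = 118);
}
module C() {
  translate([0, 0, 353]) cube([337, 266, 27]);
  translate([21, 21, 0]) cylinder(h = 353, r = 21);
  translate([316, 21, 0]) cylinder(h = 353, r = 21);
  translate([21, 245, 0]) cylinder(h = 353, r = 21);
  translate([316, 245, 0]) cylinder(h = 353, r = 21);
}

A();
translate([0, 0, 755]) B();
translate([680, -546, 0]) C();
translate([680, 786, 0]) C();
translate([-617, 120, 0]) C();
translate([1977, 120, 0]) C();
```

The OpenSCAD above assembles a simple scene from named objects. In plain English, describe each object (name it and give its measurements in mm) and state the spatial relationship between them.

A is a table with a 1697×506 mm rectangular top, 30 mm thick, top surface at z = 755 mm, supported by four 40×40 mm square legs, each inset 31 mm from the nearest pair of top edges, running from the floor.

B is a spool: two coaxial disc flanges of radius 118 mm and thickness 11 mm, joined by a core cylinder of radius 72 mm and height 102 mm. The lower flange rests on z = 0 and the three cylinders share a vertical axis.

C is a four-legged stool. The seat is 337×266 mm, 27 mm thick, top at z = 380 mm. It stands on four round legs, each 42 mm in diameter, from z = 0 to the seat underside, each leg's axis is inset half a diameter from the nearest pair of seat edges (so the leg's bounding box is flush with the corner).

The spool is on top of the table. Four stools sit around the table at the −y, +y, −x, +x sides.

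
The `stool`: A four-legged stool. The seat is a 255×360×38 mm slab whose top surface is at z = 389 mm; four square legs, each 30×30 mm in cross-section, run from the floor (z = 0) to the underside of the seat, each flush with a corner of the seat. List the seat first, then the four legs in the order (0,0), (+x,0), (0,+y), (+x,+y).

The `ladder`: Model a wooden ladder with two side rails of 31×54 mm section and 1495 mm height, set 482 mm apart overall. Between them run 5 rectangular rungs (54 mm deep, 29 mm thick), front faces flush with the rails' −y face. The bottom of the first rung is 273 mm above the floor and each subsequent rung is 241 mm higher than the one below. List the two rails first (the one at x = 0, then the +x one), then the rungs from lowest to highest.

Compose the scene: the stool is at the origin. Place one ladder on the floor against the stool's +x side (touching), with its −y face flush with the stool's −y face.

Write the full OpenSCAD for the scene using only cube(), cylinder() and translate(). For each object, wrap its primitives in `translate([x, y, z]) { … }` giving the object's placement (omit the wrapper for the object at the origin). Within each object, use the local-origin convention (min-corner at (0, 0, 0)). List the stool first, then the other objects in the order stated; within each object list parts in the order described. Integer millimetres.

translate([0, 0, 351]) cube([255, 360, 38]);
cube([30, 30, 351]);
translate([225, 0, 0]) cube([30, 30, 351]);
translate([0, 330, 0]) cube([30, 30, 351]);
translate([225, 330, 0]) cube([30, 30, 351]);
translate([255, 0, 0]) {
  cube([31, 54, 1495]);
  translate([451, 0, 0]) cube([31, 54, 1495]);
  translate([31, 0, 273]) cube([420, 54, 29]);
  translate([31, 0, 514]) cube([420, 54, 29]);
  translate([31, 0, 755]) cube([420, 54, 29]);
  translate([31, 0, 996]) cube([420, 54, 29]);
  translate([31, 0, 1237]) cube([420, 54, 29]);
}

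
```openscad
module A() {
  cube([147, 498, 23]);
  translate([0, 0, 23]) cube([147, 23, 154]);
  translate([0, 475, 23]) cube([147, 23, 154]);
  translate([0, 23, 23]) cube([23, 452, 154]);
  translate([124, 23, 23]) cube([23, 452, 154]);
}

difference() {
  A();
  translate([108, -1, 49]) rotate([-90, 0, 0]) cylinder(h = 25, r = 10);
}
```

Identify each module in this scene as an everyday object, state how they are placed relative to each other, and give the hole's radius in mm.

The subtracted cylinder has r = 10 mm.

A is an open box. The open box has a circular hole through its front wall. The hole's radius is 10 mm.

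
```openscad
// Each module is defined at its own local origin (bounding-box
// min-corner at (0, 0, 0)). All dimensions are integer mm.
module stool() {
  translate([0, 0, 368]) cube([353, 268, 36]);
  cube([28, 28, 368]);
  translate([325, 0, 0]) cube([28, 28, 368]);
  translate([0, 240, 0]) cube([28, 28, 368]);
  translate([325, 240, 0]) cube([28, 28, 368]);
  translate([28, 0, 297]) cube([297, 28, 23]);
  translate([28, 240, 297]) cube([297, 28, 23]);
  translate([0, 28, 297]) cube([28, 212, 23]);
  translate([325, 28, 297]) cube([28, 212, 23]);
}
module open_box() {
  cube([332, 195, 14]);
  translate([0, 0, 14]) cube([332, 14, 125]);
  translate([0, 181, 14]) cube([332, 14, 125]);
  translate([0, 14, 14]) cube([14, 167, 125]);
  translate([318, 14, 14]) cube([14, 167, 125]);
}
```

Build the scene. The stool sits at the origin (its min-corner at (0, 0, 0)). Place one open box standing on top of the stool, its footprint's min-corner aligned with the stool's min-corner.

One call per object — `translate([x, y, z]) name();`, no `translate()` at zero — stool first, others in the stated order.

stool();
translate([0, 0, 404]) open_box();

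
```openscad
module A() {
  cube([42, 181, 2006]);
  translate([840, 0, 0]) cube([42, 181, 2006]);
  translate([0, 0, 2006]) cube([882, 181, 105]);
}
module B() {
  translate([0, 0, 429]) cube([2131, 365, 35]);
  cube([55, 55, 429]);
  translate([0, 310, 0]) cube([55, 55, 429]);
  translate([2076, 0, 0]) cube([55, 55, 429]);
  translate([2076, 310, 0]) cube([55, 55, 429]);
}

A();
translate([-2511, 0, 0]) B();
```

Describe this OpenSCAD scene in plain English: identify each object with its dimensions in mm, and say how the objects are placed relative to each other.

A is a door frame. The clear opening is 798 mm wide and 2006 mm high. Two 42 mm wide jambs, 181 mm deep, stand either side of the opening from the floor to the top of the opening. A 105 mm thick head sits across the top of both jambs, spanning the full outside width of the frame.

B is a bench: a 2131×365 mm seat slab, 35 mm thick, top at z = 464 mm, on four 55×55 mm square legs flush with the seat corners and standing on z = 0.

The bench is on the floor beside the door frame on its −x side.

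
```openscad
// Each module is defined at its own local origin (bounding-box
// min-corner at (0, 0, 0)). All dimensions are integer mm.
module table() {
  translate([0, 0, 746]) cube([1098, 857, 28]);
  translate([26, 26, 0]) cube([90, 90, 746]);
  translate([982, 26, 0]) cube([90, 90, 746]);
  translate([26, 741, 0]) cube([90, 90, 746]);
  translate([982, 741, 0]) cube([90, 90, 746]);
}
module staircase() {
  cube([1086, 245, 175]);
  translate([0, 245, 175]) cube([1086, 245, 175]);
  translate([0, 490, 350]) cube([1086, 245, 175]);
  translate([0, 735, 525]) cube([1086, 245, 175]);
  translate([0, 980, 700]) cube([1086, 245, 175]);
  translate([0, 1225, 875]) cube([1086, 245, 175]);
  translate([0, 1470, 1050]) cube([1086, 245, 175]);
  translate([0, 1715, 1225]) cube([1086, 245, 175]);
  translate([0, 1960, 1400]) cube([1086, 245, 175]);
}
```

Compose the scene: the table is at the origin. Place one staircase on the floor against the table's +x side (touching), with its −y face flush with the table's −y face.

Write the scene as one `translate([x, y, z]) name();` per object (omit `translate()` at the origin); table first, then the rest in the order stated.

table();
translate([1098, 0, 0]) staircase();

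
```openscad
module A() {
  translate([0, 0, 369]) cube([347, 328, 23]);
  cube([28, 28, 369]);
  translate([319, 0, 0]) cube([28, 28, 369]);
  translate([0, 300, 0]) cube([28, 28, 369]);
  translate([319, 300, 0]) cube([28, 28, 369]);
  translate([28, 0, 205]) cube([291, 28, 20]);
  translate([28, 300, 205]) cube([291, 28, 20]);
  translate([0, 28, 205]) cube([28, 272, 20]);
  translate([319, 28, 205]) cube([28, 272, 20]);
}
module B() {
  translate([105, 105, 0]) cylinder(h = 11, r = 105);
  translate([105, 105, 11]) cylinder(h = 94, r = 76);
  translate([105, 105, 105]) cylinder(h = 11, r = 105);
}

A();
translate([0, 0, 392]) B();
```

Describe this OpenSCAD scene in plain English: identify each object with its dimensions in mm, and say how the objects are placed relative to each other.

A is a simple wooden stool: a rectangular seat 347 mm (x) by 328 mm (y), 23 mm thick, top face at z = 392 mm, on four square legs, each 28×28 mm in cross-section. The legs rest on z = 0, each flush with a corner of the seat. Four stretchers, 28 mm wide and 20 mm tall, connect adjacent legs with their undersides at z = 205 mm, each running between the inner faces of the legs it joins and aligned with the legs' outer faces on the other axis.

B is a spool: two coaxial disc flanges of radius 105 mm and thickness 11 mm, joined by a core cylinder of radius 76 mm and height 94 mm. The lower flange rests on z = 0 and the three cylinders share a vertical axis.

The spool is on top of the stool.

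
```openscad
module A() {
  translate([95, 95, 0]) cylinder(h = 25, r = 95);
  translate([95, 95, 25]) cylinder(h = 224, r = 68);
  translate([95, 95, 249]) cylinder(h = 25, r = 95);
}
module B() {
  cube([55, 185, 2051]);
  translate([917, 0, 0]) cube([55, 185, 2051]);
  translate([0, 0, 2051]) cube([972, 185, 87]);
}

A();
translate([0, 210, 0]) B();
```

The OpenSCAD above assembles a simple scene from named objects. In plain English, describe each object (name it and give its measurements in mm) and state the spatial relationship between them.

A is a spool: two coaxial disc flanges of radius 95 mm and thickness 25 mm, joined by a core cylinder of radius 68 mm and height 224 mm. The lower flange rests on z = 0 and the three cylinders share a vertical axis.

B is a door frame. The clear opening is 862 mm wide and 2051 mm high. Two 55 mm wide jambs, 185 mm deep, stand either side of the opening from the floor to the top of the opening. A 87 mm thick head sits across the top of both jambs, spanning the full outside width of the frame.

The door frame is on the floor beside the spool on its +y side.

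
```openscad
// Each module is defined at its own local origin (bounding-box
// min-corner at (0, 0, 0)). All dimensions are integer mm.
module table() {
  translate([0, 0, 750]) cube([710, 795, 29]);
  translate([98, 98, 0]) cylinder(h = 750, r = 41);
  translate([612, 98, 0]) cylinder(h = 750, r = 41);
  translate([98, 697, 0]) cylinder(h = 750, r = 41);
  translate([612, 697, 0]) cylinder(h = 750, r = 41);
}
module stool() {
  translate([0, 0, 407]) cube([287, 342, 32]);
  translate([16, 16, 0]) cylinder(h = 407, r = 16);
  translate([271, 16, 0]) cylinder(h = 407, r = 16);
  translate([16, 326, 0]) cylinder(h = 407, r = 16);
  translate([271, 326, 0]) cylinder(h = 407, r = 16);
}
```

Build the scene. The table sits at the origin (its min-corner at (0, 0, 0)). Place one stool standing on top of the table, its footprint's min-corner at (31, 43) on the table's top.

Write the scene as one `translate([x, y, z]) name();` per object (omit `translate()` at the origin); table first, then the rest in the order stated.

table();
translate([31, 43, 779]) stool();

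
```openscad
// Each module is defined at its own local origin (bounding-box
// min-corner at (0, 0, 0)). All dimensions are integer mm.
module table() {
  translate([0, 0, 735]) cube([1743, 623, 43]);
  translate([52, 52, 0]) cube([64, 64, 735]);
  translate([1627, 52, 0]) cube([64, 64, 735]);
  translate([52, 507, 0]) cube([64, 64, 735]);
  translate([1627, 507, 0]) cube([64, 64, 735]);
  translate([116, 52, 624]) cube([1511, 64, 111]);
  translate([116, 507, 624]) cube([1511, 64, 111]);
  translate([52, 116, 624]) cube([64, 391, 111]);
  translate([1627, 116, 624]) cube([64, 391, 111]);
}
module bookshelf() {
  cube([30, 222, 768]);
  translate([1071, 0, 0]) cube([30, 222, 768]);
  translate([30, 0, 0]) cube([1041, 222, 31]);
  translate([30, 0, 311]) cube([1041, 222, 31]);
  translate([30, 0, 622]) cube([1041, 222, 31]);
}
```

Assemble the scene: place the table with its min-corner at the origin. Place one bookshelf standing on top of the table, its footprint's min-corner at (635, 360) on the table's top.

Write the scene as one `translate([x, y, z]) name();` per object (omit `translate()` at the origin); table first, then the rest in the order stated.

table();
translate([635, 360, 778]) bookshelf();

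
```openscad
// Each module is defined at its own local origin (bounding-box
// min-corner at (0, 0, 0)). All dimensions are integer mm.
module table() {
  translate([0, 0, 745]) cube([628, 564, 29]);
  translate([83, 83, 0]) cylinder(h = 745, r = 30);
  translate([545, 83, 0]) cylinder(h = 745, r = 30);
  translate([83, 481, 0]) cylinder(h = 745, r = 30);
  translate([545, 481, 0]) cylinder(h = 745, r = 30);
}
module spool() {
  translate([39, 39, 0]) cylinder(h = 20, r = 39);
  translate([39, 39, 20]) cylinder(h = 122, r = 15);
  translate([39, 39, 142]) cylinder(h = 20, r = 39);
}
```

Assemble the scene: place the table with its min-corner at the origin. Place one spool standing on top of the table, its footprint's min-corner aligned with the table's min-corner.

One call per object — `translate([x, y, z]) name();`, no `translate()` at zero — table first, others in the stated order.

table();
translate([0, 0, 774]) spool();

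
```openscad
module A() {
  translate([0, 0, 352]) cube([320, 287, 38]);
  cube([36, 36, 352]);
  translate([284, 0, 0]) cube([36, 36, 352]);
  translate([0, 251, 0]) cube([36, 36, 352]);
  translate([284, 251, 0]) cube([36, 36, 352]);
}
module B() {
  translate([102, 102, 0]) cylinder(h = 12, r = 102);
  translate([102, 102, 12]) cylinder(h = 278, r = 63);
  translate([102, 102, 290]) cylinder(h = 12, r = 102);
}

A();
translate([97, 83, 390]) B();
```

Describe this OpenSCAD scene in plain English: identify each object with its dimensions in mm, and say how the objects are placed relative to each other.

A is a four-legged stool. The seat is 320×287 mm, 38 mm thick, top at z = 390 mm. It stands on four square legs, each 36×36 mm in cross-section, from z = 0 to the seat underside, each flush with a corner of the seat.

B is a spool: two coaxial disc flanges of radius 102 mm and thickness 12 mm, joined by a core cylinder of radius 63 mm and height 278 mm. The lower flange rests on z = 0 and the three cylinders share a vertical axis.

The spool is on top of the stool.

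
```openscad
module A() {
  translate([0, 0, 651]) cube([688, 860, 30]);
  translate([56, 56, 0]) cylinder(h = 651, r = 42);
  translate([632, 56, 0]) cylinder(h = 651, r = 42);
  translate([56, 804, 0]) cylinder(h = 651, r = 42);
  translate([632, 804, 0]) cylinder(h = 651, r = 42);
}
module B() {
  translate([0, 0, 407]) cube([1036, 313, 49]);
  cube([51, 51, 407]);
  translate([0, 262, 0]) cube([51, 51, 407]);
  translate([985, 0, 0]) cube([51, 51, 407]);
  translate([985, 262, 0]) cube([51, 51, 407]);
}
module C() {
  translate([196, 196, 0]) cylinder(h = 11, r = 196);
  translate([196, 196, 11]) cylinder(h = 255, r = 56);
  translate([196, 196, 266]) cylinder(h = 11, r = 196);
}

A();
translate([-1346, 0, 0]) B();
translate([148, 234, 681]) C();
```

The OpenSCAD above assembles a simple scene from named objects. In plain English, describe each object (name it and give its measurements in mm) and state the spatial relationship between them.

A is a table with a 688×860 mm rectangular top, 30 mm thick, top surface at z = 681 mm, supported by four round legs of 84 mm diameter, each leg's bounding box inset 14 mm from the nearest pair of top edges, running from the floor.

B is a bench: a 1036×313 mm seat slab, 49 mm thick, top at z = 456 mm, on four 51×51 mm square legs flush with the seat corners and standing on z = 0.

C is a spool: two coaxial disc flanges of radius 196 mm and thickness 11 mm, joined by a core cylinder of radius 56 mm and height 255 mm. The lower flange rests on z = 0 and the three cylinders share a vertical axis.

The bench is on the floor beside the table on its −x side. The spool is on top of the table, centred.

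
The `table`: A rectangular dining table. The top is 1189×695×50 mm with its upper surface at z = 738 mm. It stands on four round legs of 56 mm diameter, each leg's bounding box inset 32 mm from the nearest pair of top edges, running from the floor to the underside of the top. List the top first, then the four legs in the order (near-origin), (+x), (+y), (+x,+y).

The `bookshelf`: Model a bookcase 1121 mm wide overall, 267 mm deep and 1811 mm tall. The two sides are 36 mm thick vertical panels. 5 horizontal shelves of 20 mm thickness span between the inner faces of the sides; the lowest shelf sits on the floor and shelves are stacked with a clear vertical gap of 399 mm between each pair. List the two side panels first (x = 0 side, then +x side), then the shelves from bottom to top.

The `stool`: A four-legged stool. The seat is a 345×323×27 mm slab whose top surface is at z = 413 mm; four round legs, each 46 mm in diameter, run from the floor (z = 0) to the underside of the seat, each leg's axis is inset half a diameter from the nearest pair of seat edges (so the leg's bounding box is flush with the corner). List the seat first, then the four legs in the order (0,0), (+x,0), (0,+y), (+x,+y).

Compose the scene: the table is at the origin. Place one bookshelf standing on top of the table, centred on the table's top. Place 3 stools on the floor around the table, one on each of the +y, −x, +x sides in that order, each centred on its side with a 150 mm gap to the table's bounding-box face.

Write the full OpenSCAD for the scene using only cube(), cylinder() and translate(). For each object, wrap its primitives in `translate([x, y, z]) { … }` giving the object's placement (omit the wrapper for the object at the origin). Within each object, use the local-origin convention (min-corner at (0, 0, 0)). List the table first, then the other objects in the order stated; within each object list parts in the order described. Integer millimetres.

translate([0, 0, 688]) cube([1189, 695, 50]);
translate([60, 60, 0]) cylinder(h = 688, r = 28);
translate([1129, 60, 0]) cylinder(h = 688, r = 28);
translate([60, 635, 0]) cylinder(h = 688, r = 28);
translate([1129, 635, 0]) cylinder(h = 688, r = 28);
translate([34, 214, 738]) {
  cube([36, 267, 1811]);
  translate([1085, 0, 0]) cube([36, 267, 1811]);
  translate([36, 0, 0]) cube([1049, 267, 20]);
  translate([36, 0, 419]) cube([1049, 267, 20]);
  translate([36, 0, 838]) cube([1049, 267, 20]);
  translate([36, 0, 1257]) cube([1049, 267, 20]);
  translate([36, 0, 1676]) cube([1049, 267, 20]);
}
translate([422, 845, 0]) {
  translate([0, 0, 386]) cube([345, 323, 27]);
  translate([23, 23, 0]) cylinder(h = 386, r = 23);
  translate([322, 23, 0]) cylinder(h = 386, r = 23);
  translate([23, 300, 0]) cylinder(h = 386, r = 23);
  translate([322, 300, 0]) cylinder(h = 386, r = 23);
}
translate([-495, 186, 0]) {
  translate([0, 0, 386]) cube([345, 323, 27]);
  translate([23, 23, 0]) cylinder(h = 386, r = 23);
  translate([322, 23, 0]) cylinder(h = 386, r = 23);
  translate([23, 300, 0]) cylinder(h = 386, r = 23);
  translate([322, 300, 0]) cylinder(h = 386, r = 23);
}
translate([1339, 186, 0]) {
  translate([0, 0, 386]) cube([345, 323, 27]);
  translate([23, 23, 0]) cylinder(h = 386, r = 23);
  translate([322, 23, 0]) cylinder(h = 386, r = 23);
  translate([23, 300, 0]) cylinder(h = 386, r = 23);
  translate([322, 300, 0]) cylinder(h = 386, r = 23);
}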